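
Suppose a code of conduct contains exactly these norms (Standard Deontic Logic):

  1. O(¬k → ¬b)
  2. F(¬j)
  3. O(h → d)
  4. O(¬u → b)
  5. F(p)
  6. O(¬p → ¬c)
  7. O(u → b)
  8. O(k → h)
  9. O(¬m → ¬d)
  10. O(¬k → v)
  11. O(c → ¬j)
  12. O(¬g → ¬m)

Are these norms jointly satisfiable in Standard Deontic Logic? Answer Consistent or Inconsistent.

Premise 11 is O(c → ¬j), but O(c) is not derivable from the premises, so it does not yield O(¬j).
So O(¬j) is not derivable, and the apparent clash with O(j) does not arise.
A world satisfying every obligation exists (e.g. b=true, c=false, d=true, g=true, h=true, j=true, k=true, m=true, p=false, u=false, v=false); no atom is both obligatory and forbidden, so the set is consistent.

Consistent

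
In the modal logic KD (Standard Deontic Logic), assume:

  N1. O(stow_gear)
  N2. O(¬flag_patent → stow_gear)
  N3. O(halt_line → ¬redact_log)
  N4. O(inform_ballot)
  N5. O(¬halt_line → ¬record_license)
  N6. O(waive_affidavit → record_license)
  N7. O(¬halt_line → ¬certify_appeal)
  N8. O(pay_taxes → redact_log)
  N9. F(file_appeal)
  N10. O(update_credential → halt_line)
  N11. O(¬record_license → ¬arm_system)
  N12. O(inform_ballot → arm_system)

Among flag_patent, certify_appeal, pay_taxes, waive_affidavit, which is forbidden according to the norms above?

Premise 4 states O(inform_ballot) outright.
Applying K to premise 12 (O(inform_ballot → arm_system)) and O(inform_ballot) yields O(arm_system).
The contrapositive of premise 11 (O(¬record_license → ¬arm_system)) is O(arm_system → record_license), and O(arm_system) is already established, so O(record_license).
Premise 5, O(¬halt_line → ¬record_license), contraposes to O(record_license → halt_line); with O(record_license) we get O(halt_line).
From O(halt_line) and premise 3, O(halt_line → ¬redact_log), we obtain O(¬redact_log).
Premise 8, O(pay_taxes → redact_log), contraposes to O(¬redact_log → ¬pay_taxes); with O(¬redact_log) we get O(¬pay_taxes).
So O(¬pay_taxes) holds, i.e. pay_taxes is forbidden. None of the other listed options is forbidden under the premises.

pay_taxes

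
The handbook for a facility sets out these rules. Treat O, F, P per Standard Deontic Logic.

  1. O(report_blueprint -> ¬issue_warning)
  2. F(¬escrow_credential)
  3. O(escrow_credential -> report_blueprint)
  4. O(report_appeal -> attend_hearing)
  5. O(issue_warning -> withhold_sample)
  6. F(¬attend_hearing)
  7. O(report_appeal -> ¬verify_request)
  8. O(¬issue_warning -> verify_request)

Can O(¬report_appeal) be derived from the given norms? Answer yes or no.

F(¬escrow_credential) at premise 2 means O(escrow_credential).
From O(escrow_credential) and premise 3, O(escrow_credential -> report_blueprint), we obtain O(report_blueprint).
With premise 1, O(report_blueprint -> ¬issue_warning), the K-axiom yields O(¬issue_warning).
Applying K to premise 8 (O(¬issue_warning -> verify_request)) and O(¬issue_warning) yields O(verify_request).
The contrapositive of premise 7 (O(report_appeal -> ¬verify_request)) is O(verify_request -> ¬report_appeal), and O(verify_request) is already established, so O(¬report_appeal).
Premises 4, 5, 6 do not contribute to this derivation.
So O(¬report_appeal) follows.

Yes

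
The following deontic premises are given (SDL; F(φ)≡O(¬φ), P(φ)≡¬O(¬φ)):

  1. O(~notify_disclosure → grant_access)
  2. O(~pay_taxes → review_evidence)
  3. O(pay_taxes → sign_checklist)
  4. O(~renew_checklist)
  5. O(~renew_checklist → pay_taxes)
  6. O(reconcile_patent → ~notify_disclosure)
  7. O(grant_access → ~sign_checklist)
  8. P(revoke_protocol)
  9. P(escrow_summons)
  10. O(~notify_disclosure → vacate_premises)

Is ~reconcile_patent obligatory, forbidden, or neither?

Obligatory

From premise 4 we have O(~renew_checklist).
From O(~renew_checklist) and premise 5, O(~renew_checklist → pay_taxes), we obtain O(pay_taxes).
Applying K to premise 3 (O(pay_taxes → sign_checklist)) and O(pay_taxes) yields O(sign_checklist).
Premise 7 is O(grant_access → ~sign_checklist); contrapositively O(sign_checklist → ~grant_access). Since O(sign_checklist) holds, K gives O(~grant_access).
The contrapositive of premise 1 (O(~notify_disclosure → grant_access)) is O(~grant_access → notify_disclosure), and O(~grant_access) is already established, so O(notify_disclosure).
The contrapositive of premise 6 (O(reconcile_patent → ~notify_disclosure)) is O(notify_disclosure → ~reconcile_patent), and O(notify_disclosure) is already established, so O(~reconcile_patent).
Premises 2, 8, 9, 10 do not contribute to this derivation.
Hence ~reconcile_patent is obligatory.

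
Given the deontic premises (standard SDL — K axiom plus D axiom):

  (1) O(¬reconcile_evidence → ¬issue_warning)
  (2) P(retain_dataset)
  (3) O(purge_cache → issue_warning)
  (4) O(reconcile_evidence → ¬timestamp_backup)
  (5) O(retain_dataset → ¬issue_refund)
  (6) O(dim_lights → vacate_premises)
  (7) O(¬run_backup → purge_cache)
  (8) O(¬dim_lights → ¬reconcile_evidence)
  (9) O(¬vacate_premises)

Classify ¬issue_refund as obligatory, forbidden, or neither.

Neither

Premise 5 is O(retain_dataset → ¬issue_refund), but O(retain_dataset) is not derivable from the premises (the permission P(retain_dataset) asserts only ¬O(¬retain_dataset), not O(retain_dataset)), so it does not yield O(¬issue_refund).
No premise or chain of K-axiom applications forces O(¬issue_refund), and none forces O(issue_refund). So ¬issue_refund is neither obligatory nor forbidden under these norms.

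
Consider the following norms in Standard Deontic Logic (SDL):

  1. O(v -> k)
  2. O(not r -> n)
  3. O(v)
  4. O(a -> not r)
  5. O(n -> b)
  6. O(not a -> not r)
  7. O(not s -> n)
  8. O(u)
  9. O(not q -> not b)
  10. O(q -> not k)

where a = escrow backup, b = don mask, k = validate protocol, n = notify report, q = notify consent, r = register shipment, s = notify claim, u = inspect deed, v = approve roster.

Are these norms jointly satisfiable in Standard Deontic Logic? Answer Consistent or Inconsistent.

Inconsistent

Premises 4 and 6 are O(a -> not r) and O(not a -> not r); every ideal world satisfies a or not a, so in either case not r holds — hence O(not r).
Applying K to premise 2 (O(not r -> n)) and O(not r) yields O(n).
Applying K to premise 5 (O(n -> b)) and O(n) yields O(b).
The contrapositive of premise 9 (O(not q -> not b)) is O(b -> q), and O(b) is already established, so O(q).
Applying K to premise 10 (O(q -> not k)) and O(q) yields O(not k).
Premise 1 is O(v -> k); contrapositively O(not k -> not v). Since O(not k) holds, K gives O(not v).
Yet premise 3 states O(v).
We now have both O(not v) and O(v) — v is simultaneously obligatory and forbidden, violating the D-axiom.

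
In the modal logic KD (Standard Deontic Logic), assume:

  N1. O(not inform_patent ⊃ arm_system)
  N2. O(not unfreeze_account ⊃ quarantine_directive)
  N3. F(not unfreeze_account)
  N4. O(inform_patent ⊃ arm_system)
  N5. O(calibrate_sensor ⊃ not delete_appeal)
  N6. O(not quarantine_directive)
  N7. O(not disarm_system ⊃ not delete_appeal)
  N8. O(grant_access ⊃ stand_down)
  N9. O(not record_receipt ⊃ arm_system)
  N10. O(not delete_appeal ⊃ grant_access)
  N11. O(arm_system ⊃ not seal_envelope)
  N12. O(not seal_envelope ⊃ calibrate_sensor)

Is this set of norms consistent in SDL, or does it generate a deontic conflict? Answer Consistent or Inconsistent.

Consistent

Premise 2 is O(not unfreeze_account ⊃ quarantine_directive), but O(not unfreeze_account) is not derivable from the premises, so it does not yield O(quarantine_directive).
So O(quarantine_directive) is not derivable, and the apparent clash with O(not quarantine_directive) does not arise.
A world satisfying every obligation exists (e.g. arm_system=true, calibrate_sensor=true, delete_appeal=false, disarm_system=false, grant_access=true, inform_patent=false, quarantine_directive=false, record_receipt=false, seal_envelope=false, stand_down=true, unfreeze_account=true); no atom is both obligatory and forbidden, so the set is consistent.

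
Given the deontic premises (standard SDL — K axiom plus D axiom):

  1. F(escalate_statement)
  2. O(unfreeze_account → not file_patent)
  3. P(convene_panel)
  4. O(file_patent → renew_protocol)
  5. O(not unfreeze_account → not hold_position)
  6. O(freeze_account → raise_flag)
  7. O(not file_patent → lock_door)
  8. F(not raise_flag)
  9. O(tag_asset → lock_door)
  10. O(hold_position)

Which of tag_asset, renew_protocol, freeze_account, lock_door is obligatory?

lock_door

From premise 10 we have O(hold_position).
Premise 5 is O(not unfreeze_account → not hold_position); contrapositively O(hold_position → unfreeze_account). Since O(hold_position) holds, K gives O(unfreeze_account).
From O(unfreeze_account) and premise 2, O(unfreeze_account → not file_patent), we obtain O(not file_patent).
With premise 7, O(not file_patent → lock_door), the K-axiom yields O(lock_door).
So O(lock_door) holds — lock_door is obligatory. None of the other listed options is made obligatory by any chain of premises.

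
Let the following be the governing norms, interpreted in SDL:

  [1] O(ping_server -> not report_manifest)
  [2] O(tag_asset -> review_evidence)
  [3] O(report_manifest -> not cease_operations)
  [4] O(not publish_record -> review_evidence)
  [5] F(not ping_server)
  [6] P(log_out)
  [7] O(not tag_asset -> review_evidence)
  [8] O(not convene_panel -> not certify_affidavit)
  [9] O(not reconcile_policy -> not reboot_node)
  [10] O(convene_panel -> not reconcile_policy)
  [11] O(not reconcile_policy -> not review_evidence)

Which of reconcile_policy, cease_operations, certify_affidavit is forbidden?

By case analysis on tag_asset: premise 2 gives O(tag_asset -> review_evidence) and premise 7 gives O(not tag_asset -> review_evidence), so O(review_evidence) either way.
Premise 11 is O(not reconcile_policy -> not review_evidence); contrapositively O(review_evidence -> reconcile_policy). Since O(review_evidence) holds, K gives O(reconcile_policy).
The contrapositive of premise 10 (O(convene_panel -> not reconcile_policy)) is O(reconcile_policy -> not convene_panel), and O(reconcile_policy) is already established, so O(not convene_panel).
Applying K to premise 8 (O(not convene_panel -> not certify_affidavit)) and O(not convene_panel) yields O(not certify_affidavit).
So O(not certify_affidavit) holds, i.e. certify_affidavit is forbidden. None of the other listed options is forbidden under the premises.

certify_affidavit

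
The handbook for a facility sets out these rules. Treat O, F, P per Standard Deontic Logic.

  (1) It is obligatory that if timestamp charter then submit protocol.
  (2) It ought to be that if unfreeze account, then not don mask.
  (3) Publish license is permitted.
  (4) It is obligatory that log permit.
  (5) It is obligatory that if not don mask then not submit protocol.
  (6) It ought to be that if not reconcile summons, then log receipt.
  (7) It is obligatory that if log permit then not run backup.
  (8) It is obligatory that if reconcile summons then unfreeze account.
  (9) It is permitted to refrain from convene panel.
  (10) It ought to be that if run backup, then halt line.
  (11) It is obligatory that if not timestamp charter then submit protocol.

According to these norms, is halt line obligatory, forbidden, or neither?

Neither

Premise 10 is O(run_backup → halt_line), but O(run_backup) is not derivable from the premises, so it does not yield O(halt_line).
No premise or chain of K-axiom applications forces O(halt_line), and none forces O(¬halt_line). So halt_line is neither obligatory nor forbidden under these norms.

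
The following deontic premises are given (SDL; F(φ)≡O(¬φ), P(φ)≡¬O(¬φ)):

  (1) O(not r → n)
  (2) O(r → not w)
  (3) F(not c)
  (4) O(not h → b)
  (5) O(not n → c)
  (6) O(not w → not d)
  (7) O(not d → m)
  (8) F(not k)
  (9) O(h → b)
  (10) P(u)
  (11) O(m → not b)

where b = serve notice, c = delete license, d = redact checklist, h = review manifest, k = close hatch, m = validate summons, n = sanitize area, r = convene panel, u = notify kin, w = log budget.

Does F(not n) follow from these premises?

Yes

By case analysis on not h: premise 4 gives O(not h → b) and premise 9 gives O(h → b), so O(b) either way.
The contrapositive of premise 11 (O(m → not b)) is O(b → not m), and O(b) is already established, so O(not m).
Premise 7, O(not d → m), contraposes to O(not m → d); with O(not m) we get O(d).
Premise 6, O(not w → not d), contraposes to O(d → w); with O(d) we get O(w).
The contrapositive of premise 2 (O(r → not w)) is O(w → not r), and O(w) is already established, so O(not r).
Applying K to premise 1 (O(not r → n)) and O(not r) yields O(n).
Premises 3, 5, 8, 10 do not contribute to this derivation.
So O(n) holds, i.e. F(not n). The claim follows.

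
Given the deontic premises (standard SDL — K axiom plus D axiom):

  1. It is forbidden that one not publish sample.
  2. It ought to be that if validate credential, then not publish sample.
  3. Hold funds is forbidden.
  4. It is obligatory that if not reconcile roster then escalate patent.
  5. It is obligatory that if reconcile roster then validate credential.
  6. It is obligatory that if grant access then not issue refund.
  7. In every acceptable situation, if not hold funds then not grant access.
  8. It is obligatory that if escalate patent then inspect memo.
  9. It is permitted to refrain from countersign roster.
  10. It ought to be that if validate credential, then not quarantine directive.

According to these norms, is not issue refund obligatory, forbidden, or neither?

Premise 6 is O(grant_access → ¬issue_refund), but O(grant_access) is not derivable from the premises, so it does not yield O(¬issue_refund).
No premise or chain of K-axiom applications forces O(¬issue_refund), and none forces O(issue_refund). So ¬issue_refund is neither obligatory nor forbidden under these norms.

Neither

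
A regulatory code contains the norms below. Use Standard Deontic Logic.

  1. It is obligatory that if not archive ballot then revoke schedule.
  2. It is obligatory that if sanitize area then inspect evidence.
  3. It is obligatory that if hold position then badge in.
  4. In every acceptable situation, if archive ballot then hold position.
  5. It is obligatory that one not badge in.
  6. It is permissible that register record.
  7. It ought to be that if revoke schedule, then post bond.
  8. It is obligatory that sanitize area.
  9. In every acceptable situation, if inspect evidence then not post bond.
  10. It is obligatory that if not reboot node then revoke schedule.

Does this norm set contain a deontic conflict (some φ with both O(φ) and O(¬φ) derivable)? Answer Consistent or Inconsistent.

Premise 5 states O(¬badge_in) outright.
The contrapositive of premise 3 (O(hold_position → badge_in)) is O(¬badge_in → ¬hold_position), and O(¬badge_in) is already established, so O(¬hold_position).
Premise 4, O(archive_ballot → hold_position), contraposes to O(¬hold_position → ¬archive_ballot); with O(¬hold_position) we get O(¬archive_ballot).
From O(¬archive_ballot) and premise 1, O(¬archive_ballot → revoke_schedule), we obtain O(revoke_schedule).
With premise 7, O(revoke_schedule → post_bond), the K-axiom yields O(post_bond).
Premise 9 is O(inspect_evidence → ¬post_bond); contrapositively O(post_bond → ¬inspect_evidence). Since O(post_bond) holds, K gives O(¬inspect_evidence).
Premise 2, O(sanitize_area → inspect_evidence), contraposes to O(¬inspect_evidence → ¬sanitize_area); with O(¬inspect_evidence) we get O(¬sanitize_area).
However, premise 8 gives O(sanitize_area).
We now have both O(¬sanitize_area) and O(sanitize_area) — sanitize_area is simultaneously obligatory and forbidden, violating the D-axiom.

Inconsistent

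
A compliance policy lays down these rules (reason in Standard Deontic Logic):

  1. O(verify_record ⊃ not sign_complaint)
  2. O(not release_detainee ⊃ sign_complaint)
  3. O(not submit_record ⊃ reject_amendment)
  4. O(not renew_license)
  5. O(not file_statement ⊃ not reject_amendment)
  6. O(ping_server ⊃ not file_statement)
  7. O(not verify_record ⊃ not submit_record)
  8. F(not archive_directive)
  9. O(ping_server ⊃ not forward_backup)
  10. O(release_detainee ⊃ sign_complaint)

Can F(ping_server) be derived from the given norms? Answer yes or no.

Premises 2 and 10 are O(not release_detainee ⊃ sign_complaint) and O(release_detainee ⊃ sign_complaint); every ideal world satisfies not release_detainee or release_detainee, so in either case sign_complaint holds — hence O(sign_complaint).
Premise 1 is O(verify_record ⊃ not sign_complaint); contrapositively O(sign_complaint ⊃ not verify_record). Since O(sign_complaint) holds, K gives O(not verify_record).
Premise 7 is O(not verify_record ⊃ not submit_record); since O(not verify_record), deontic closure gives O(not submit_record).
From O(not submit_record) and premise 3, O(not submit_record ⊃ reject_amendment), we obtain O(reject_amendment).
The contrapositive of premise 5 (O(not file_statement ⊃ not reject_amendment)) is O(reject_amendment ⊃ file_statement), and O(reject_amendment) is already established, so O(file_statement).
The contrapositive of premise 6 (O(ping_server ⊃ not file_statement)) is O(file_statement ⊃ not ping_server), and O(file_statement) is already established, so O(not ping_server).
Premises 4, 8, 9 do not contribute to this derivation.
So O(not ping_server) holds, i.e. F(ping_server). The claim follows.

Yes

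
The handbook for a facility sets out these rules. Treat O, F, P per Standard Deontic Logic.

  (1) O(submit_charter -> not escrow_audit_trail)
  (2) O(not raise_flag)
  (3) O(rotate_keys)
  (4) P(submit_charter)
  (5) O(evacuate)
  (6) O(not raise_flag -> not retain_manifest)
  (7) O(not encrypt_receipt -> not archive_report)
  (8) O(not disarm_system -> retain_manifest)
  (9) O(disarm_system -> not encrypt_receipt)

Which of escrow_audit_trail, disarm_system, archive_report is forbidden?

archive_report

Premise 2 states O(not raise_flag) outright.
With premise 6, O(not raise_flag -> not retain_manifest), the K-axiom yields O(not retain_manifest).
Premise 8, O(not disarm_system -> retain_manifest), contraposes to O(not retain_manifest -> disarm_system); with O(not retain_manifest) we get O(disarm_system).
Applying K to premise 9 (O(disarm_system -> not encrypt_receipt)) and O(disarm_system) yields O(not encrypt_receipt).
Premise 7 is O(not encrypt_receipt -> not archive_report); since O(not encrypt_receipt), deontic closure gives O(not archive_report).
So O(not archive_report) holds, i.e. archive_report is forbidden. None of the other listed options is forbidden under the premises.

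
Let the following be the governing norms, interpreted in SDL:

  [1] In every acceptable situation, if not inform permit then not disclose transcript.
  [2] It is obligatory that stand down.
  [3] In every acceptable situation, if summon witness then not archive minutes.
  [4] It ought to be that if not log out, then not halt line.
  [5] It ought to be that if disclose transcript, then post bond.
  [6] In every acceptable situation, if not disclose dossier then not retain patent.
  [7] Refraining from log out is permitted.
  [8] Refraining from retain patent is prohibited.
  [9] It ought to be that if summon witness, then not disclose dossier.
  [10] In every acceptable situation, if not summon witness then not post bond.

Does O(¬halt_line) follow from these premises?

Premise 4 is O(¬log_out → ¬halt_line), but O(¬log_out) is not derivable from the premises (the permission P(¬log_out) asserts only ¬O(log_out), not O(¬log_out)), so it does not yield O(¬halt_line).
No other premise forces O(¬halt_line). An ideal world satisfying every premise can still have ¬halt_line false, so O(¬halt_line) is not derivable.

No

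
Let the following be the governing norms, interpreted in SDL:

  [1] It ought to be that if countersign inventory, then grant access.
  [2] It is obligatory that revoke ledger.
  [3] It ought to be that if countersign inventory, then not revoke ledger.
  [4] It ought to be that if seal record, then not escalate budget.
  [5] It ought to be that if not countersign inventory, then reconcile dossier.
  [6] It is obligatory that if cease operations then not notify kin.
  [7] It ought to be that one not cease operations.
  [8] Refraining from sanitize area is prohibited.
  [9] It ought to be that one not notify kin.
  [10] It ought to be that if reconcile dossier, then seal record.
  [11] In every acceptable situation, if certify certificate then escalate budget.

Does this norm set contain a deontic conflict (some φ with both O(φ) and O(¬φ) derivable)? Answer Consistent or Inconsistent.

Consistent

Premise 6 is O(cease_operations → ¬notify_kin); even if O(¬notify_kin) held, inferring O(cease_operations) would be affirming the consequent — invalid.
So O(cease_operations) is not derivable, and the apparent clash with O(¬cease_operations) does not arise.
A world satisfying every obligation exists (e.g. cease_operations=false, certify_certificate=false, countersign_inventory=false, escalate_budget=false, grant_access=false, notify_kin=false, reconcile_dossier=true, revoke_ledger=true, sanitize_area=true, seal_record=true); no atom is both obligatory and forbidden, so the set is consistent.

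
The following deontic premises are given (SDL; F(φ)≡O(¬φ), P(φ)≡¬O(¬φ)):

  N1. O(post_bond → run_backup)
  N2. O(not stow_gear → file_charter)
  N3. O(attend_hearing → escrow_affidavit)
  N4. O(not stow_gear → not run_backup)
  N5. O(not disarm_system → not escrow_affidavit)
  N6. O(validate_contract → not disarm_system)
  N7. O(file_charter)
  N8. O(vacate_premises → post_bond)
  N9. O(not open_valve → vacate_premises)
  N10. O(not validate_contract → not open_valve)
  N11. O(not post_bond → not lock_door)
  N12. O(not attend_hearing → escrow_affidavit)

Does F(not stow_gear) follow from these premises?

By case analysis on attend_hearing: premise 3 gives O(attend_hearing → escrow_affidavit) and premise 12 gives O(not attend_hearing → escrow_affidavit), so O(escrow_affidavit) either way.
Premise 5, O(not disarm_system → not escrow_affidavit), contraposes to O(escrow_affidavit → disarm_system); with O(escrow_affidavit) we get O(disarm_system).
The contrapositive of premise 6 (O(validate_contract → not disarm_system)) is O(disarm_system → not validate_contract), and O(disarm_system) is already established, so O(not validate_contract).
Applying K to premise 10 (O(not validate_contract → not open_valve)) and O(not validate_contract) yields O(not open_valve).
With premise 9, O(not open_valve → vacate_premises), the K-axiom yields O(vacate_premises).
Applying K to premise 8 (O(vacate_premises → post_bond)) and O(vacate_premises) yields O(post_bond).
From O(post_bond) and premise 1, O(post_bond → run_backup), we obtain O(run_backup).
Premise 4, O(not stow_gear → not run_backup), contraposes to O(run_backup → stow_gear); with O(run_backup) we get O(stow_gear).
Premises 2, 7, 11 do not contribute to this derivation.
So O(stow_gear) holds, i.e. F(not stow_gear). The claim follows.

Yes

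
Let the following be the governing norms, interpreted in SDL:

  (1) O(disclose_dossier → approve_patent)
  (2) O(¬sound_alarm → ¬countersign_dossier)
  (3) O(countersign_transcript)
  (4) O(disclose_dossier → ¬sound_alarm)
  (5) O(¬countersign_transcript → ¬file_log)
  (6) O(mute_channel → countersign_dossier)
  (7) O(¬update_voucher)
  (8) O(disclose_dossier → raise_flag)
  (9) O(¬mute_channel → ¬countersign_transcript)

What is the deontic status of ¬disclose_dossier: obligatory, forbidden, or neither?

Obligatory

Premise 3 states O(countersign_transcript) outright.
Premise 9 is O(¬mute_channel → ¬countersign_transcript); contrapositively O(countersign_transcript → mute_channel). Since O(countersign_transcript) holds, K gives O(mute_channel).
From O(mute_channel) and premise 6, O(mute_channel → countersign_dossier), we obtain O(countersign_dossier).
The contrapositive of premise 2 (O(¬sound_alarm → ¬countersign_dossier)) is O(countersign_dossier → sound_alarm), and O(countersign_dossier) is already established, so O(sound_alarm).
Premise 4 is O(disclose_dossier → ¬sound_alarm); contrapositively O(sound_alarm → ¬disclose_dossier). Since O(sound_alarm) holds, K gives O(¬disclose_dossier).
Premises 1, 5, 7, 8 do not contribute to this derivation.
Hence ¬disclose_dossier is obligatory.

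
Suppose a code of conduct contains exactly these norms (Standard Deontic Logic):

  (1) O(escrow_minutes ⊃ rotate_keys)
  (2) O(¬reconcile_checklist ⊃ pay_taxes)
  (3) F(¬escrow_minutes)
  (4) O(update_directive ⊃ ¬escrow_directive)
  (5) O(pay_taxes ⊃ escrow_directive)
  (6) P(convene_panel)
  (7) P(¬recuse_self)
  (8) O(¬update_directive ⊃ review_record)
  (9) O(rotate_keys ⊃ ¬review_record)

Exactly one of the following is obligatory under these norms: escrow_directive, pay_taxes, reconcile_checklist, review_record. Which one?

reconcile_checklist

Premise 3, F(¬escrow_minutes), is equivalent to O(escrow_minutes).
Premise 1 is O(escrow_minutes ⊃ rotate_keys); since O(escrow_minutes), deontic closure gives O(rotate_keys).
With premise 9, O(rotate_keys ⊃ ¬review_record), the K-axiom yields O(¬review_record).
Premise 8, O(¬update_directive ⊃ review_record), contraposes to O(¬review_record ⊃ update_directive); with O(¬review_record) we get O(update_directive).
With premise 4, O(update_directive ⊃ ¬escrow_directive), the K-axiom yields O(¬escrow_directive).
The contrapositive of premise 5 (O(pay_taxes ⊃ escrow_directive)) is O(¬escrow_directive ⊃ ¬pay_taxes), and O(¬escrow_directive) is already established, so O(¬pay_taxes).
Premise 2, O(¬reconcile_checklist ⊃ pay_taxes), contraposes to O(¬pay_taxes ⊃ reconcile_checklist); with O(¬pay_taxes) we get O(reconcile_checklist).
So O(reconcile_checklist) holds — reconcile_checklist is obligatory. None of the other listed options is made obligatory by any chain of premises.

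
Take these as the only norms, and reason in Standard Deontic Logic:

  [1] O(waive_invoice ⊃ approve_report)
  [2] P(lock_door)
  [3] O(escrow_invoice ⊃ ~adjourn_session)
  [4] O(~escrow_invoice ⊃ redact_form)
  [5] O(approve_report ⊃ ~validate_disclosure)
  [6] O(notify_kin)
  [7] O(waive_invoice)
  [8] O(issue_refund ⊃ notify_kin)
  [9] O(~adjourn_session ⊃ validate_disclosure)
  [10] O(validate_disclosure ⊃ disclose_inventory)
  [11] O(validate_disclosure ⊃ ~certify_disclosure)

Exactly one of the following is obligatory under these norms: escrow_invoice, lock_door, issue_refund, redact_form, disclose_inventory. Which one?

From premise 7 we have O(waive_invoice).
Applying K to premise 1 (O(waive_invoice ⊃ approve_report)) and O(waive_invoice) yields O(approve_report).
Premise 5 is O(approve_report ⊃ ~validate_disclosure); since O(approve_report), deontic closure gives O(~validate_disclosure).
Premise 9, O(~adjourn_session ⊃ validate_disclosure), contraposes to O(~validate_disclosure ⊃ adjourn_session); with O(~validate_disclosure) we get O(adjourn_session).
The contrapositive of premise 3 (O(escrow_invoice ⊃ ~adjourn_session)) is O(adjourn_session ⊃ ~escrow_invoice), and O(adjourn_session) is already established, so O(~escrow_invoice).
From O(~escrow_invoice) and premise 4, O(~escrow_invoice ⊃ redact_form), we obtain O(redact_form).
So O(redact_form) holds — redact_form is obligatory. None of the other listed options is made obligatory by any chain of premises.

redact_form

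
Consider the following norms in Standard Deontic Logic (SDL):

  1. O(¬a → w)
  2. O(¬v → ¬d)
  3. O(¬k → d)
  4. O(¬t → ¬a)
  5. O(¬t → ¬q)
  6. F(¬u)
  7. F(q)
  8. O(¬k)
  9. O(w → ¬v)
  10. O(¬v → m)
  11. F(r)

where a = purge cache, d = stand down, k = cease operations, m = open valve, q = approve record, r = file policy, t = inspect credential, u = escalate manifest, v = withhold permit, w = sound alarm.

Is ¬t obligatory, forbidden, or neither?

Forbidden

Premise 8 states O(¬k) outright.
With premise 3, O(¬k → d), the K-axiom yields O(d).
Premise 2, O(¬v → ¬d), contraposes to O(d → v); with O(d) we get O(v).
Premise 9, O(w → ¬v), contraposes to O(v → ¬w); with O(v) we get O(¬w).
Premise 1, O(¬a → w), contraposes to O(¬w → a); with O(¬w) we get O(a).
The contrapositive of premise 4 (O(¬t → ¬a)) is O(a → t), and O(a) is already established, so O(t).
Premises 5, 6, 7, 10, 11 do not contribute to this derivation.
Thus O(t), which is F(¬t): ¬t is forbidden.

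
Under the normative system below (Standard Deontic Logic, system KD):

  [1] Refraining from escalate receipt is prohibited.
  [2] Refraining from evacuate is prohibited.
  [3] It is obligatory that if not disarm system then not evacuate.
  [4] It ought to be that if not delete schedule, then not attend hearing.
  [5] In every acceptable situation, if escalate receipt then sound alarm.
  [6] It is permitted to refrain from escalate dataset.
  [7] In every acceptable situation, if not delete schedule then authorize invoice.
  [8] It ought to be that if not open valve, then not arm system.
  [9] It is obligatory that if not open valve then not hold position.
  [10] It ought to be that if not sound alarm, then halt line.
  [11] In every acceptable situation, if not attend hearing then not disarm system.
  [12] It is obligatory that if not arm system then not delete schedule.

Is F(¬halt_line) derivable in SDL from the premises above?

No

Premise 10 is O(¬sound_alarm → halt_line), but O(¬sound_alarm) is not derivable from the premises, so it does not yield O(halt_line).
No other premise forces O(halt_line). An ideal world satisfying every premise can still have ¬halt_line true, so F(¬halt_line) is not derivable.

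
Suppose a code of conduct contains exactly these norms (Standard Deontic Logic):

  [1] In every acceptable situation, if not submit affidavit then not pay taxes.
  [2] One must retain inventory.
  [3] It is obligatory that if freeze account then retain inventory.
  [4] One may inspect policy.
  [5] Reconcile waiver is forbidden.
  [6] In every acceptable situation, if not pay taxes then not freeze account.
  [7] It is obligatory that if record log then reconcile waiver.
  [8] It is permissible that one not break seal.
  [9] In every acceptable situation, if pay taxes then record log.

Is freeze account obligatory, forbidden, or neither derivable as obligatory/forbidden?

Forbidden

Premise 5 is F(reconcile_waiver), i.e. O(¬reconcile_waiver).
Premise 7 is O(record_log → reconcile_waiver); contrapositively O(¬reconcile_waiver → ¬record_log). Since O(¬reconcile_waiver) holds, K gives O(¬record_log).
Premise 9 is O(pay_taxes → record_log); contrapositively O(¬record_log → ¬pay_taxes). Since O(¬record_log) holds, K gives O(¬pay_taxes).
From O(¬pay_taxes) and premise 6, O(¬pay_taxes → ¬freeze_account), we obtain O(¬freeze_account).
Premises 1, 2, 3, 4, 8 do not contribute to this derivation.
Thus O(¬freeze_account), which is F(freeze_account): freeze_account is forbidden.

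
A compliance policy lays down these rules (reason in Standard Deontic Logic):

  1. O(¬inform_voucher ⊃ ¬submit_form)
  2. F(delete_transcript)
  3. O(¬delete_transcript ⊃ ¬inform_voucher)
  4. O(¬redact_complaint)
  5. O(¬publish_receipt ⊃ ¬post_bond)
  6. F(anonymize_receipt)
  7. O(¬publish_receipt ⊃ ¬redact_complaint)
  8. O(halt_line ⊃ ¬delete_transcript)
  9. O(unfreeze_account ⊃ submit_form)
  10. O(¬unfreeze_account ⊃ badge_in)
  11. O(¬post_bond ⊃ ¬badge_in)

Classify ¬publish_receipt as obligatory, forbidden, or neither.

Forbidden

Premise 2 is F(delete_transcript), i.e. O(¬delete_transcript).
With premise 3, O(¬delete_transcript ⊃ ¬inform_voucher), the K-axiom yields O(¬inform_voucher).
From O(¬inform_voucher) and premise 1, O(¬inform_voucher ⊃ ¬submit_form), we obtain O(¬submit_form).
Premise 9 is O(unfreeze_account ⊃ submit_form); contrapositively O(¬submit_form ⊃ ¬unfreeze_account). Since O(¬submit_form) holds, K gives O(¬unfreeze_account).
With premise 10, O(¬unfreeze_account ⊃ badge_in), the K-axiom yields O(badge_in).
Premise 11 is O(¬post_bond ⊃ ¬badge_in); contrapositively O(badge_in ⊃ post_bond). Since O(badge_in) holds, K gives O(post_bond).
Premise 5 is O(¬publish_receipt ⊃ ¬post_bond); contrapositively O(post_bond ⊃ publish_receipt). Since O(post_bond) holds, K gives O(publish_receipt).
Premises 4, 6, 7, 8 do not contribute to this derivation.
Thus O(publish_receipt), which is F(¬publish_receipt): ¬publish_receipt is forbidden.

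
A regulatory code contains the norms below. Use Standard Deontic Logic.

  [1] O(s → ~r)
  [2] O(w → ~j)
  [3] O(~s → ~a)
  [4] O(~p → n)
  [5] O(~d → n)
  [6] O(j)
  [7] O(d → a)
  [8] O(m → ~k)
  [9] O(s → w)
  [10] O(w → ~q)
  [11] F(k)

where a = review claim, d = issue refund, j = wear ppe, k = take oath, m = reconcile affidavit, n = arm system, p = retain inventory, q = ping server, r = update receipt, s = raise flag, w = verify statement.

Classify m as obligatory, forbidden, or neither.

Premise 8 is O(m → ~k); even if O(~k) held, inferring O(m) would be affirming the consequent — invalid.
No premise or chain of K-axiom applications forces O(m), and none forces O(~m). So m is neither obligatory nor forbidden under these norms.

Neither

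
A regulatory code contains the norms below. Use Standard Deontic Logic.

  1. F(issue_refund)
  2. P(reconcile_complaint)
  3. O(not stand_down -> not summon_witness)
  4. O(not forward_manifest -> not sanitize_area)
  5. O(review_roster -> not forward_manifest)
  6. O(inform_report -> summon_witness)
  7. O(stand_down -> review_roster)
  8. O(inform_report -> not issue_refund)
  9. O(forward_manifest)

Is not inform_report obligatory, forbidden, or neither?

Obligatory

Premise 9 gives O(forward_manifest).
The contrapositive of premise 5 (O(review_roster -> not forward_manifest)) is O(forward_manifest -> not review_roster), and O(forward_manifest) is already established, so O(not review_roster).
Premise 7 is O(stand_down -> review_roster); contrapositively O(not review_roster -> not stand_down). Since O(not review_roster) holds, K gives O(not stand_down).
Premise 3 is O(not stand_down -> not summon_witness); since O(not stand_down), deontic closure gives O(not summon_witness).
Premise 6, O(inform_report -> summon_witness), contraposes to O(not summon_witness -> not inform_report); with O(not summon_witness) we get O(not inform_report).
Premises 1, 2, 4, 8 do not contribute to this derivation.
Hence not inform_report is obligatory.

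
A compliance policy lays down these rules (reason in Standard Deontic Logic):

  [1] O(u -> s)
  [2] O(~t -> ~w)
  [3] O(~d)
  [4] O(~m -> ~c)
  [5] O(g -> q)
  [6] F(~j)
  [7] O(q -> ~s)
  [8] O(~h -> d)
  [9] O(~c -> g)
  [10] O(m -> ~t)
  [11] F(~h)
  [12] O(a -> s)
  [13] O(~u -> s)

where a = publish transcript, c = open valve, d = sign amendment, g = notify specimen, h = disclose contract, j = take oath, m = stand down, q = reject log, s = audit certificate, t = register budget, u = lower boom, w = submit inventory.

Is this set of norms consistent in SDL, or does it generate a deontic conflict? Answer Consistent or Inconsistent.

Consistent

Premise 8 is O(~h -> d), but O(~h) is not derivable from the premises, so it does not yield O(d).
So O(d) is not derivable, and the apparent clash with O(~d) does not arise.
A world satisfying every obligation exists (e.g. a=false, c=true, d=false, g=false, h=true, j=true, m=true, q=false, s=true, t=false, u=false, w=false); no atom is both obligatory and forbidden, so the set is consistent.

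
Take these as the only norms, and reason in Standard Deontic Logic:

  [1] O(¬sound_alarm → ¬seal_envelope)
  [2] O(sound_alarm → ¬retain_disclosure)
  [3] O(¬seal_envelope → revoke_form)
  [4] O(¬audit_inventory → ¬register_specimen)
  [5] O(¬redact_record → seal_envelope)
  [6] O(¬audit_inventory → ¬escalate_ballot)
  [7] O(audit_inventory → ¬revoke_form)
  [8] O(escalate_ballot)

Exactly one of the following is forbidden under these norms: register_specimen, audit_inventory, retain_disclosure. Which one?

retain_disclosure

Premise 8 gives O(escalate_ballot).
Premise 6, O(¬audit_inventory → ¬escalate_ballot), contraposes to O(escalate_ballot → audit_inventory); with O(escalate_ballot) we get O(audit_inventory).
From O(audit_inventory) and premise 7, O(audit_inventory → ¬revoke_form), we obtain O(¬revoke_form).
The contrapositive of premise 3 (O(¬seal_envelope → revoke_form)) is O(¬revoke_form → seal_envelope), and O(¬revoke_form) is already established, so O(seal_envelope).
Premise 1 is O(¬sound_alarm → ¬seal_envelope); contrapositively O(seal_envelope → sound_alarm). Since O(seal_envelope) holds, K gives O(sound_alarm).
With premise 2, O(sound_alarm → ¬retain_disclosure), the K-axiom yields O(¬retain_disclosure).
So O(¬retain_disclosure) holds, i.e. retain_disclosure is forbidden. None of the other listed options is forbidden under the premises.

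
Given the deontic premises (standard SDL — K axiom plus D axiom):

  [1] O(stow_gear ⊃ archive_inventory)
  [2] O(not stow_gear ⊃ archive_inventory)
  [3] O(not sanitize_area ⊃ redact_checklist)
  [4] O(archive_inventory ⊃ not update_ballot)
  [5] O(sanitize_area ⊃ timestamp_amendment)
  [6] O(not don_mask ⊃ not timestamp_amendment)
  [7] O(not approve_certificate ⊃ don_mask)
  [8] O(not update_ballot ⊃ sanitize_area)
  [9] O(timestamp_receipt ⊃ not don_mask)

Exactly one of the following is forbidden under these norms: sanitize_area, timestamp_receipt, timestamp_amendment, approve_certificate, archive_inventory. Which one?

Premises 1 and 2 are O(stow_gear ⊃ archive_inventory) and O(not stow_gear ⊃ archive_inventory); every ideal world satisfies stow_gear or not stow_gear, so in either case archive_inventory holds — hence O(archive_inventory).
Premise 4 is O(archive_inventory ⊃ not update_ballot); since O(archive_inventory), deontic closure gives O(not update_ballot).
Applying K to premise 8 (O(not update_ballot ⊃ sanitize_area)) and O(not update_ballot) yields O(sanitize_area).
Applying K to premise 5 (O(sanitize_area ⊃ timestamp_amendment)) and O(sanitize_area) yields O(timestamp_amendment).
The contrapositive of premise 6 (O(not don_mask ⊃ not timestamp_amendment)) is O(timestamp_amendment ⊃ don_mask), and O(timestamp_amendment) is already established, so O(don_mask).
The contrapositive of premise 9 (O(timestamp_receipt ⊃ not don_mask)) is O(don_mask ⊃ not timestamp_receipt), and O(don_mask) is already established, so O(not timestamp_receipt).
So O(not timestamp_receipt) holds, i.e. timestamp_receipt is forbidden. None of the other listed options is forbidden under the premises.

timestamp_receipt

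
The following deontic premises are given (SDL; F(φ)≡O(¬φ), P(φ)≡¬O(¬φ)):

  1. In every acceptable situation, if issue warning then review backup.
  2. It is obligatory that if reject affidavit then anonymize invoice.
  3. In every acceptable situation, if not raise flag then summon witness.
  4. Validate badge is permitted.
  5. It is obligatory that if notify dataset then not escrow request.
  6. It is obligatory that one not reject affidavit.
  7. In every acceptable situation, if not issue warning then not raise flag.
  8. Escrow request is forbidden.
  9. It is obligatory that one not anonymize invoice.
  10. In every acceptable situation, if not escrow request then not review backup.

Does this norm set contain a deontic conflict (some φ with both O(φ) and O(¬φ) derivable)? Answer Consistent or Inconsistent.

Premise 2 is O(reject_affidavit → anonymize_invoice), but O(reject_affidavit) is not derivable from the premises, so it does not yield O(anonymize_invoice).
So O(anonymize_invoice) is not derivable, and the apparent clash with O(¬anonymize_invoice) does not arise.
A world satisfying every obligation exists (e.g. anonymize_invoice=false, escrow_request=false, issue_warning=false, notify_dataset=false, raise_flag=false, reject_affidavit=false, review_backup=false, summon_witness=true, validate_badge=false); no atom is both obligatory and forbidden, so the set is consistent.

Consistent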